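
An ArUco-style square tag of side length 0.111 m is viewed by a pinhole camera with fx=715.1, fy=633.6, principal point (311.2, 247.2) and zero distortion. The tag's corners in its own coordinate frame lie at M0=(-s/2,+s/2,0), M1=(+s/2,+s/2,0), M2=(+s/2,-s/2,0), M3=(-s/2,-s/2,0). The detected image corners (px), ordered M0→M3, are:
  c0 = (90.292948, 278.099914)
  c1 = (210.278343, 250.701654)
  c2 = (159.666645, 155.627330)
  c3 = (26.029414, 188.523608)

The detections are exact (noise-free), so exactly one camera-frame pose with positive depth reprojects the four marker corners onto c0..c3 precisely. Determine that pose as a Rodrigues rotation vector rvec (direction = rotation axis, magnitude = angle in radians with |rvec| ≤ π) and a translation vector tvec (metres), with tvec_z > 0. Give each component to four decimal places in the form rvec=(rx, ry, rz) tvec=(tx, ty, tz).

rvec=(0.6825, 0.0240, -0.2770) tvec=(-0.1546, -0.0241, 0.5860)

Intrinsics K: fx=715.1, fy=633.6, cx=311.2, cy=247.2
Marker side s = 0.111 m; corners in marker frame (Z=0):
  M0 = (-0.0555, +0.0555, 0)
  M1 = (+0.0555, +0.0555, 0)
  M2 = (+0.0555, -0.0555, 0)
  M3 = (-0.0555, -0.0555, 0)
Detected image corners:
  c0 = (90.292948, 278.099914) px
  c1 = (210.278343, 250.701654) px
  c2 = (159.666645, 155.627330) px
  c3 = (26.029414, 188.523608) px
Planar DLT: solve 8×8 A·h = b for H (H[2,2]=1):
  H  [+1115.56064 +646.55587 +122.57711]
  H  [-311.93279 +1062.08473 +221.10533]
  H  [-0.19148 +1.05659 +1.00000]
B = K⁻¹H; ‖b₁‖=1.706345, ‖b₂‖=1.706345; λ = 2/(‖b₁‖+‖b₂‖) = 0.586048, sign → tz>0 ⇒ λ=+0.586048
r₁ = λ·B[:,0] = (+0.96307,-0.24474,-0.11222); r₂ = λ·B[:,1] = (+0.26040,+0.74079,+0.61921)
r₃ = r₁×r₂ = (-0.06842,-0.62557,+0.77716); SVD([r₁ r₂ r₃]) → R = UVᵀ:
  R  [+0.96307 +0.26040 -0.06842]
  R  [-0.24474 +0.74079 -0.62557]
  R  [-0.11222 +0.61921 +0.77716]
t = (-0.15458, -0.02414, +0.58605) m
tr R = 2.481024; θ = arccos((tr R − 1)/2) = 0.736964 rad = 42.225°
axis k = ((R−Rᵀ)₃₂, (R−Rᵀ)₁₃, (R−Rᵀ)₂₁) / (2 sinθ) = (+0.926117, +0.032585, -0.375827)
rvec = θ·k = (+0.682515, +0.024014, -0.276971)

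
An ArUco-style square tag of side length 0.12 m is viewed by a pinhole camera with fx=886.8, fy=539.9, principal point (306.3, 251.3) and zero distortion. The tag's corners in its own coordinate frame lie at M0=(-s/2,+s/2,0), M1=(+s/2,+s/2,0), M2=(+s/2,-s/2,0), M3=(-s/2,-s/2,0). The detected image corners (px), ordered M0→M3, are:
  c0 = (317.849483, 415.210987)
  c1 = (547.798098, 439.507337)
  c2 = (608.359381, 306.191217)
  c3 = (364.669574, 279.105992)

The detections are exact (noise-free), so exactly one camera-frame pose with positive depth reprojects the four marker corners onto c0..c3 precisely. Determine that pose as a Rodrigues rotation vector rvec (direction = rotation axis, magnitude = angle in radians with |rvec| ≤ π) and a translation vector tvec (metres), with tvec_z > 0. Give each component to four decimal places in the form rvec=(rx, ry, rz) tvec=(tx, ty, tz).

rvec=(0.2245, -0.0134, 0.1849) tvec=(0.0759, 0.0902, 0.4394)

Intrinsics K: fx=886.8, fy=539.9, cx=306.3, cy=251.3
Marker side s = 0.12 m; corners in marker frame (Z=0):
  M0 = (-0.0600, +0.0600, 0)
  M1 = (+0.0600, +0.0600, 0)
  M2 = (+0.0600, -0.0600, 0)
  M3 = (-0.0600, -0.0600, 0)
Detected image corners:
  c0 = (317.849483, 415.210987) px
  c1 = (547.798098, 439.507337) px
  c2 = (608.359381, 306.191217) px
  c3 = (364.669574, 279.105992) px
Planar DLT: solve 8×8 A·h = b for H (H[2,2]=1):
  H  [+2007.15736 -217.39925 +459.40909]
  H  [+241.45341 +1302.89105 +362.08785]
  H  [+0.07698 +0.50099 +1.00000]
B = K⁻¹H; ‖b₁‖=2.275601, ‖b₂‖=2.275601; λ = 2/(‖b₁‖+‖b₂‖) = 0.439444, sign → tz>0 ⇒ λ=+0.439444
r₁ = λ·B[:,0] = (+0.98294,+0.18078,+0.03383); r₂ = λ·B[:,1] = (-0.18377,+0.95800,+0.22016)
r₃ = r₁×r₂ = (+0.00739,-0.22262,+0.97488); SVD([r₁ r₂ r₃]) → R = UVᵀ:
  R  [+0.98294 -0.18377 +0.00739]
  R  [+0.18078 +0.95800 -0.22262]
  R  [+0.03383 +0.22016 +0.97488]
t = (+0.07587, +0.09017, +0.43944) m
tr R = 2.915817; θ = arccos((tr R − 1)/2) = 0.291170 rad = 16.683°
axis k = ((R−Rᵀ)₃₂, (R−Rᵀ)₁₃, (R−Rᵀ)₂₁) / (2 sinθ) = (+0.771182, -0.046042, +0.634948)
rvec = θ·k = (+0.224545, -0.013406, +0.184878)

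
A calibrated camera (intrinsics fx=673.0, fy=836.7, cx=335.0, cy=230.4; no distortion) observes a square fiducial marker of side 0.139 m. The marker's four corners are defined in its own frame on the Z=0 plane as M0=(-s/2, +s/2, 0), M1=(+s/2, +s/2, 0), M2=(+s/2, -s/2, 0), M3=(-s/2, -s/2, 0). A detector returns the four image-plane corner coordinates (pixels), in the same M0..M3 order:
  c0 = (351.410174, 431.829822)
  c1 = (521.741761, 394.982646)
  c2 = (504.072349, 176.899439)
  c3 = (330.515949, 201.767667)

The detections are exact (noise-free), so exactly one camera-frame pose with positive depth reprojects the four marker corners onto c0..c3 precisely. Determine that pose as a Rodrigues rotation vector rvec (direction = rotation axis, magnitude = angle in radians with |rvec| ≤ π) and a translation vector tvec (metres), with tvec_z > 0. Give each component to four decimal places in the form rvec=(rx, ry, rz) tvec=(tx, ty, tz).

Intrinsics K: fx=673.0, fy=836.7, cx=335.0, cy=230.4
Marker side s = 0.139 m; corners in marker frame (Z=0):
  M0 = (-0.0695, +0.0695, 0)
  M1 = (+0.0695, +0.0695, 0)
  M2 = (+0.0695, -0.0695, 0)
  M3 = (-0.0695, -0.0695, 0)
Detected image corners:
  c0 = (351.410174, 431.829822) px
  c1 = (521.741761, 394.982646) px
  c2 = (504.072349, 176.899439) px
  c3 = (330.515949, 201.767667) px
Planar DLT: solve 8×8 A·h = b for H (H[2,2]=1):
  H  [+1406.45080 +176.99399 +429.36805]
  H  [-102.60828 +1638.08918 +301.64805]
  H  [+0.39705 +0.09040 +1.00000]
B = K⁻¹H; ‖b₁‖=1.947257, ‖b₂‖=1.947257; λ = 2/(‖b₁‖+‖b₂‖) = 0.513543, sign → tz>0 ⇒ λ=+0.513543
r₁ = λ·B[:,0] = (+0.97172,-0.11913,+0.20390); r₂ = λ·B[:,1] = (+0.11195,+0.99263,+0.04643)
r₃ = r₁×r₂ = (-0.20793,-0.02229,+0.97789); SVD([r₁ r₂ r₃]) → R = UVᵀ:
  R  [+0.97172 +0.11195 -0.20793]
  R  [-0.11913 +0.99263 -0.02229]
  R  [+0.20390 +0.04643 +0.97789]
t = (+0.07201, +0.04373, +0.51354) m
tr R = 2.942234; θ = arccos((tr R − 1)/2) = 0.240928 rad = 13.804°
axis k = ((R−Rᵀ)₃₂, (R−Rᵀ)₁₃, (R−Rᵀ)₂₁) / (2 sinθ) = (+0.143986, -0.863015, -0.484225)
rvec = θ·k = (+0.034690, -0.207924, -0.116663)

rvec=(0.0347, -0.2079, -0.1167) tvec=(0.0720, 0.0437, 0.5135)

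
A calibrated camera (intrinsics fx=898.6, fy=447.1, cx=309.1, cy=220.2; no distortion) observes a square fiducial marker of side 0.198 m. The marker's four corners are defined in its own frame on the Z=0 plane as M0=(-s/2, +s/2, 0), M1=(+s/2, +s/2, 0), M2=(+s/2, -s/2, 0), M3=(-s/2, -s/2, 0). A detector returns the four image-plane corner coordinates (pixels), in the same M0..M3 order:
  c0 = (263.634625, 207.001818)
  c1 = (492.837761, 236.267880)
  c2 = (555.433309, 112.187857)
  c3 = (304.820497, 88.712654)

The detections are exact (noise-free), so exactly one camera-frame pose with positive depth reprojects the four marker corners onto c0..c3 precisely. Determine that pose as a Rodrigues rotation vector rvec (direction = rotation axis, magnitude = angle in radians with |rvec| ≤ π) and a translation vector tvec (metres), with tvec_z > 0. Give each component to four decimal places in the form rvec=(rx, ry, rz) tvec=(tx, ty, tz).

rvec=(0.2518, 0.2678, 0.2188) tvec=(0.0721, -0.0919, 0.7174)

Intrinsics K: fx=898.6, fy=447.1, cx=309.1, cy=220.2
Marker side s = 0.198 m; corners in marker frame (Z=0):
  M0 = (-0.0990, +0.0990, 0)
  M1 = (+0.0990, +0.0990, 0)
  M2 = (+0.0990, -0.0990, 0)
  M3 = (-0.0990, -0.0990, 0)
Detected image corners:
  c0 = (263.634625, 207.001818) px
  c1 = (492.837761, 236.267880) px
  c2 = (555.433309, 112.187857) px
  c3 = (304.820497, 88.712654) px
Planar DLT: solve 8×8 A·h = b for H (H[2,2]=1):
  H  [+1078.59916 -106.50821 +399.35438]
  H  [+81.53220 +672.86672 +162.90248]
  H  [-0.32416 +0.38060 +1.00000]
B = K⁻¹H; ‖b₁‖=1.393884, ‖b₂‖=1.393884; λ = 2/(‖b₁‖+‖b₂‖) = 0.717420, sign → tz>0 ⇒ λ=+0.717420
r₁ = λ·B[:,0] = (+0.94112,+0.24536,-0.23256); r₂ = λ·B[:,1] = (-0.17896,+0.94521,+0.27305)
r₃ = r₁×r₂ = (+0.28681,-0.21535,+0.93347); SVD([r₁ r₂ r₃]) → R = UVᵀ:
  R  [+0.94112 -0.17896 +0.28681]
  R  [+0.24536 +0.94521 -0.21535]
  R  [-0.23256 +0.27305 +0.93347]
t = (+0.07206, -0.09194, +0.71742) m
tr R = 2.819798; θ = arccos((tr R − 1)/2) = 0.427756 rad = 24.509°
axis k = ((R−Rᵀ)₃₂, (R−Rᵀ)₁₃, (R−Rᵀ)₂₁) / (2 sinθ) = (+0.588679, +0.626008, +0.511440)
rvec = θ·k = (+0.251811, +0.267779, +0.218772)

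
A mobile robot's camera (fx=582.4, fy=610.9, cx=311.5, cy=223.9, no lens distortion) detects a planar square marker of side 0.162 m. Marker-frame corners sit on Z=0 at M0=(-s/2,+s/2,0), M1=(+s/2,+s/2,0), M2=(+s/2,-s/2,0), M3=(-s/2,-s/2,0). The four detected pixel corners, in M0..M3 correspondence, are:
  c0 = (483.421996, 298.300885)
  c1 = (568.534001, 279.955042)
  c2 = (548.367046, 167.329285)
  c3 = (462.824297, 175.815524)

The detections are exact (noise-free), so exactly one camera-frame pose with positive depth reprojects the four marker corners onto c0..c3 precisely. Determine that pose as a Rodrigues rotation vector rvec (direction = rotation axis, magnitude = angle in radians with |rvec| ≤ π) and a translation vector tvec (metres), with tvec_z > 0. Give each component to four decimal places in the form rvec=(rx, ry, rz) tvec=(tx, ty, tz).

Intrinsics K: fx=582.4, fy=610.9, cx=311.5, cy=223.9
Marker side s = 0.162 m; corners in marker frame (Z=0):
  M0 = (-0.0810, +0.0810, 0)
  M1 = (+0.0810, +0.0810, 0)
  M2 = (+0.0810, -0.0810, 0)
  M3 = (-0.0810, -0.0810, 0)
Detected image corners:
  c0 = (483.421996, 298.300885) px
  c1 = (568.534001, 279.955042) px
  c2 = (548.367046, 167.329285) px
  c3 = (462.824297, 175.815524) px
Planar DLT: solve 8×8 A·h = b for H (H[2,2]=1):
  H  [+788.45798 +79.31335 +517.46612]
  H  [+34.29813 +703.65675 +229.64571]
  H  [+0.50745 -0.09005 +1.00000]
B = K⁻¹H; ‖b₁‖=1.202474, ‖b₂‖=1.202475; λ = 2/(‖b₁‖+‖b₂‖) = 0.831618, sign → tz>0 ⇒ λ=+0.831618
r₁ = λ·B[:,0] = (+0.90014,-0.10798,+0.42200); r₂ = λ·B[:,1] = (+0.15331,+0.98534,-0.07489)
r₃ = r₁×r₂ = (-0.40773,+0.13211,+0.90350); SVD([r₁ r₂ r₃]) → R = UVᵀ:
  R  [+0.90014 +0.15331 -0.40773]
  R  [-0.10798 +0.98534 +0.13211]
  R  [+0.42200 -0.07489 +0.90350]
t = (+0.29410, +0.00782, +0.83162) m
tr R = 2.788972; θ = arccos((tr R − 1)/2) = 0.463516 rad = 26.558°
axis k = ((R−Rᵀ)₃₂, (R−Rᵀ)₁₃, (R−Rᵀ)₂₁) / (2 sinθ) = (-0.231494, -0.927916, -0.292204)
rvec = θ·k = (-0.107301, -0.430104, -0.135441)

rvec=(-0.1073, -0.4301, -0.1354) tvec=(0.2941, 0.0078, 0.8316)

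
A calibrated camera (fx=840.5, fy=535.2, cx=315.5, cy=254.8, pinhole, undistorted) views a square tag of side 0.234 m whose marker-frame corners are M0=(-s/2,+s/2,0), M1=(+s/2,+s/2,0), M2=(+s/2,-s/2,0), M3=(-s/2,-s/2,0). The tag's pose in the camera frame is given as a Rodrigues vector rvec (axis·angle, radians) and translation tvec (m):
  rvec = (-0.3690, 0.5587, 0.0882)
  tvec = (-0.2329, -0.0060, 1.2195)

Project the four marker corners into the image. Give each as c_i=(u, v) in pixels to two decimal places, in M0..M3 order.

c0=(77.09, 299.93) c1=(199.12, 302.99) c2=(236.15, 202.39) c3=(117.50, 209.02)

Intrinsics K: fx=840.5, fy=535.2, cx=315.5, cy=254.8
Marker side s = 0.234 m; corners in marker frame (Z=0):
  M0 = (-0.1170, +0.1170, 0)
  M1 = (+0.1170, +0.1170, 0)
  M2 = (+0.1170, -0.1170, 0)
  M3 = (-0.1170, -0.1170, 0)
rvec = (-0.3690, 0.5587, 0.0882), |rvec| = θ = 0.67534 rad = 38.694°
Rodrigues: sinθ=0.62516, 1−cosθ=0.21951; R = I + sinθ·[k]× + (1−cosθ)·[k]×²:
    [+0.84603 -0.18087 +0.50153]
    [-0.01757 +0.93072 +0.36530]
    [-0.53285 -0.31787 +0.78424]
t = (-0.2329, -0.0060, 1.2195) m
M0: Pc = R·M0+t = (-0.35305, +0.10495, +1.24465); u = 840.5·(-0.35305)/1.24465 + 315.5 = 77.0917, v = 535.2·(+0.10495)/1.24465 + 254.8 = 299.9288
M1: Pc = R·M1+t = (-0.15508, +0.10084, +1.11997); u = 840.5·(-0.15508)/1.11997 + 315.5 = 199.1198, v = 535.2·(+0.10084)/1.11997 + 254.8 = 302.9879
M2: Pc = R·M2+t = (-0.11275, -0.11695, +1.19435); u = 840.5·(-0.11275)/1.19435 + 315.5 = 236.1518, v = 535.2·(-0.11695)/1.19435 + 254.8 = 202.3930
M3: Pc = R·M3+t = (-0.31072, -0.11284, +1.31903); u = 840.5·(-0.31072)/1.31903 + 315.5 = 117.5044, v = 535.2·(-0.11284)/1.31903 + 254.8 = 209.0156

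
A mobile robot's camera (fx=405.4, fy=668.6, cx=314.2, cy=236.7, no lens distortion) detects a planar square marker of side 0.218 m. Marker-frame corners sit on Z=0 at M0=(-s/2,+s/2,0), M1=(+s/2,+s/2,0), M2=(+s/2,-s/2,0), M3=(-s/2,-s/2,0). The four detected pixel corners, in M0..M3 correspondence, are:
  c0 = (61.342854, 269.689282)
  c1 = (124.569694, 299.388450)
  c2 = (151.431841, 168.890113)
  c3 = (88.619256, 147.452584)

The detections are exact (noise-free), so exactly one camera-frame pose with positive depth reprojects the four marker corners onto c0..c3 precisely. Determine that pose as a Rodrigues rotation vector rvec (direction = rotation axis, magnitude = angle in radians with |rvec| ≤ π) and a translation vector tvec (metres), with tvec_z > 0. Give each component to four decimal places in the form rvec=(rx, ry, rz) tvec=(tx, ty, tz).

Intrinsics K: fx=405.4, fy=668.6, cx=314.2, cy=236.7
Marker side s = 0.218 m; corners in marker frame (Z=0):
  M0 = (-0.1090, +0.1090, 0)
  M1 = (+0.1090, +0.1090, 0)
  M2 = (+0.1090, -0.1090, 0)
  M3 = (-0.1090, -0.1090, 0)
Detected image corners:
  c0 = (61.342854, 269.689282) px
  c1 = (124.569694, 299.388450) px
  c2 = (151.431841, 168.890113) px
  c3 = (88.619256, 147.452584) px
Planar DLT: solve 8×8 A·h = b for H (H[2,2]=1):
  H  [+260.28104 -139.77427 +105.77830]
  H  [+57.15045 +546.73397 +219.97115]
  H  [-0.27031 -0.14626 +1.00000]
B = K⁻¹H; ‖b₁‖=0.911589, ‖b₂‖=0.911589; λ = 2/(‖b₁‖+‖b₂‖) = 1.096985, sign → tz>0 ⇒ λ=+1.096985
r₁ = λ·B[:,0] = (+0.93412,+0.19874,-0.29652); r₂ = λ·B[:,1] = (-0.25387,+0.95384,-0.16044)
r₃ = r₁×r₂ = (+0.25095,+0.22515,+0.94145); SVD([r₁ r₂ r₃]) → R = UVᵀ:
  R  [+0.93412 -0.25387 +0.25095]
  R  [+0.19874 +0.95384 +0.22515]
  R  [-0.29652 -0.16044 +0.94145]
t = (-0.56398, -0.02745, +1.09699) m
tr R = 2.829409; θ = arccos((tr R − 1)/2) = 0.416020 rad = 23.836°
axis k = ((R−Rᵀ)₃₂, (R−Rᵀ)₁₃, (R−Rᵀ)₂₁) / (2 sinθ) = (-0.477077, +0.677351, +0.559993)
rvec = θ·k = (-0.198474, +0.281792, +0.232969)

rvec=(-0.1985, 0.2818, 0.2330) tvec=(-0.5640, -0.0274, 1.0970)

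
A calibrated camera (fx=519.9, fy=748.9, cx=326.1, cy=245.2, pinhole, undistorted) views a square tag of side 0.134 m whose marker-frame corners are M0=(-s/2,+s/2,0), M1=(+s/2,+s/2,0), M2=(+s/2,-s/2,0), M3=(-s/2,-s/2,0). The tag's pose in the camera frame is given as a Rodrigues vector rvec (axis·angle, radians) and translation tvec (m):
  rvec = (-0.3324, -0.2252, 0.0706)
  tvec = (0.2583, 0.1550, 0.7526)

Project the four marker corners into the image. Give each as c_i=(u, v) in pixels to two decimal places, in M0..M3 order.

c0=(464.70, 465.85) c1=(550.55, 471.85) c2=(540.73, 339.10) c3=(459.52, 328.61)

Intrinsics K: fx=519.9, fy=748.9, cx=326.1, cy=245.2
Marker side s = 0.134 m; corners in marker frame (Z=0):
  M0 = (-0.0670, +0.0670, 0)
  M1 = (+0.0670, +0.0670, 0)
  M2 = (+0.0670, -0.0670, 0)
  M3 = (-0.0670, -0.0670, 0)
rvec = (-0.3324, -0.2252, 0.0706), |rvec| = θ = 0.40766 rad = 23.357°
Rodrigues: sinθ=0.39646, 1−cosθ=0.08195; R = I + sinθ·[k]× + (1−cosθ)·[k]×²:
    [+0.97253 -0.03175 -0.23059]
    [+0.10557 +0.94306 +0.31543]
    [+0.20744 -0.33111 +0.92051]
t = (0.2583, 0.1550, 0.7526) m
M0: Pc = R·M0+t = (+0.19101, +0.21111, +0.71652); u = 519.9·(+0.19101)/0.71652 + 326.1 = 464.6978, v = 748.9·(+0.21111)/0.71652 + 245.2 = 465.8526
M1: Pc = R·M1+t = (+0.32133, +0.22526, +0.74431); u = 519.9·(+0.32133)/0.74431 + 326.1 = 550.5493, v = 748.9·(+0.22526)/0.74431 + 245.2 = 471.8461
M2: Pc = R·M2+t = (+0.32559, +0.09889, +0.78868); u = 519.9·(+0.32559)/0.78868 + 326.1 = 540.7270, v = 748.9·(+0.09889)/0.78868 + 245.2 = 339.1004
M3: Pc = R·M3+t = (+0.19527, +0.08474, +0.76089); u = 519.9·(+0.19527)/0.76089 + 326.1 = 459.5228, v = 748.9·(+0.08474)/0.76089 + 245.2 = 328.6068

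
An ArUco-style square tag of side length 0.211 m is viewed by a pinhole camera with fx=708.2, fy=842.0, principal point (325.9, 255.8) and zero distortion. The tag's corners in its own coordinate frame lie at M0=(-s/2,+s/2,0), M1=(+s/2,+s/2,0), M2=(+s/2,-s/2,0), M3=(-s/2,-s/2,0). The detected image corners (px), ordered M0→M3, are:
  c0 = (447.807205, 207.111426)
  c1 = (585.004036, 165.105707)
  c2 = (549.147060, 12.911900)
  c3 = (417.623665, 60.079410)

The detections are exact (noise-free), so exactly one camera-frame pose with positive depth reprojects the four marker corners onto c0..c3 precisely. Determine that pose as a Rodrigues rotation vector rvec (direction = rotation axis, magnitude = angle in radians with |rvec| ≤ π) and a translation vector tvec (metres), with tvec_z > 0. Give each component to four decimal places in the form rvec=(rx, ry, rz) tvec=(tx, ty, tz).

rvec=(-0.1405, 0.2527, -0.2272) tvec=(0.2705, -0.1918, 1.1122)

Intrinsics K: fx=708.2, fy=842.0, cx=325.9, cy=255.8
Marker side s = 0.211 m; corners in marker frame (Z=0):
  M0 = (-0.1055, +0.1055, 0)
  M1 = (+0.1055, +0.1055, 0)
  M2 = (+0.1055, -0.1055, 0)
  M3 = (-0.1055, -0.1055, 0)
Detected image corners:
  c0 = (447.807205, 207.111426) px
  c1 = (585.004036, 165.105707) px
  c2 = (549.147060, 12.911900) px
  c3 = (417.623665, 60.079410) px
Planar DLT: solve 8×8 A·h = b for H (H[2,2]=1):
  H  [+532.62697 +81.70356 +498.16227]
  H  [-234.64547 +692.21111 +110.61504]
  H  [-0.20792 -0.14902 +1.00000]
B = K⁻¹H; ‖b₁‖=0.899103, ‖b₂‖=0.899103; λ = 2/(‖b₁‖+‖b₂‖) = 1.112220, sign → tz>0 ⇒ λ=+1.112220
r₁ = λ·B[:,0] = (+0.94290,-0.23969,-0.23126); r₂ = λ·B[:,1] = (+0.20459,+0.96471,-0.16575)
r₃ = r₁×r₂ = (+0.26282,+0.10897,+0.95867); SVD([r₁ r₂ r₃]) → R = UVᵀ:
  R  [+0.94290 +0.20459 +0.26282]
  R  [-0.23969 +0.96471 +0.10897]
  R  [-0.23126 -0.16575 +0.95867]
t = (+0.27054, -0.19178, +1.11222) m
tr R = 2.866288; θ = arccos((tr R − 1)/2) = 0.367735 rad = 21.070°
axis k = ((R−Rᵀ)₃₂, (R−Rᵀ)₁₃, (R−Rᵀ)₂₁) / (2 sinθ) = (-0.382078, +0.687170, -0.617911)
rvec = θ·k = (-0.140503, +0.252696, -0.227227)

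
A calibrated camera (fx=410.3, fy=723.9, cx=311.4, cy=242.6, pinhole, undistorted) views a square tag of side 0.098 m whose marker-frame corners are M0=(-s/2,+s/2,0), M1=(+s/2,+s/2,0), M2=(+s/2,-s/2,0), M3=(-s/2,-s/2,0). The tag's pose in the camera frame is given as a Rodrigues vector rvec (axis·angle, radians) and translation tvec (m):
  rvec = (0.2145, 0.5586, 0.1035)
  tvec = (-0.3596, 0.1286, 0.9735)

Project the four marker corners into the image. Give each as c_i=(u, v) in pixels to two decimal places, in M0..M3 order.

Intrinsics K: fx=410.3, fy=723.9, cx=311.4, cy=242.6
Marker side s = 0.098 m; corners in marker frame (Z=0):
  M0 = (-0.0490, +0.0490, 0)
  M1 = (+0.0490, +0.0490, 0)
  M2 = (+0.0490, -0.0490, 0)
  M3 = (-0.0490, -0.0490, 0)
rvec = (0.2145, 0.5586, 0.1035), |rvec| = θ = 0.60725 rad = 34.793°
Rodrigues: sinθ=0.57061, 1−cosθ=0.17878; R = I + sinθ·[k]× + (1−cosθ)·[k]×²:
    [+0.84353 -0.03916 +0.53566]
    [+0.15535 +0.97250 -0.17353]
    [-0.51413 +0.22959 +0.82641]
t = (-0.3596, 0.1286, 0.9735) m
M0: Pc = R·M0+t = (-0.40285, +0.16864, +1.00994); u = 410.3·(-0.40285)/1.00994 + 311.4 = 147.7371, v = 723.9·(+0.16864)/1.00994 + 242.6 = 363.4771
M1: Pc = R·M1+t = (-0.32019, +0.18386, +0.95956); u = 410.3·(-0.32019)/0.95956 + 311.4 = 174.4906, v = 723.9·(+0.18386)/0.95956 + 242.6 = 381.3093
M2: Pc = R·M2+t = (-0.31635, +0.08856, +0.93706); u = 410.3·(-0.31635)/0.93706 + 311.4 = 172.8838, v = 723.9·(+0.08856)/0.93706 + 242.6 = 311.0144
M3: Pc = R·M3+t = (-0.39901, +0.07334, +0.98744); u = 410.3·(-0.39901)/0.98744 + 311.4 = 145.6027, v = 723.9·(+0.07334)/0.98744 + 242.6 = 296.3627

c0=(147.74, 363.48) c1=(174.49, 381.31) c2=(172.88, 311.01) c3=(145.60, 296.36)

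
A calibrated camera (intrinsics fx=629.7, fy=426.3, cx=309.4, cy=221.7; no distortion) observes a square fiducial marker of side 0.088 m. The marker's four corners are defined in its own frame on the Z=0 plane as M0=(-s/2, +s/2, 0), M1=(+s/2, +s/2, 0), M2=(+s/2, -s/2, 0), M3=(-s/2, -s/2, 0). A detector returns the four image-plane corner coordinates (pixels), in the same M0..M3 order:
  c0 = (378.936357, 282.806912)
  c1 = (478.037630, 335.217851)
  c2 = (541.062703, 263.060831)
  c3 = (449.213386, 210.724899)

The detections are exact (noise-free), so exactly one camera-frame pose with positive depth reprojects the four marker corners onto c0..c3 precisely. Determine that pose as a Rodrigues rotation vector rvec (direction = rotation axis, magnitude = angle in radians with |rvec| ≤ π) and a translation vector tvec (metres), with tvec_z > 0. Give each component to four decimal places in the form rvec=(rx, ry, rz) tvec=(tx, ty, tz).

Intrinsics K: fx=629.7, fy=426.3, cx=309.4, cy=221.7
Marker side s = 0.088 m; corners in marker frame (Z=0):
  M0 = (-0.0440, +0.0440, 0)
  M1 = (+0.0440, +0.0440, 0)
  M2 = (+0.0440, -0.0440, 0)
  M3 = (-0.0440, -0.0440, 0)
Detected image corners:
  c0 = (378.936357, 282.806912) px
  c1 = (478.037630, 335.217851) px
  c2 = (541.062703, 263.060831) px
  c3 = (449.213386, 210.724899) px
Planar DLT: solve 8×8 A·h = b for H (H[2,2]=1):
  H  [+1272.36579 -1023.69875 +463.51762]
  H  [+706.53493 +661.71439 +272.50539]
  H  [+0.40810 -0.57824 +1.00000]
B = K⁻¹H; ‖b₁‖=2.359577, ‖b₂‖=2.359577; λ = 2/(‖b₁‖+‖b₂‖) = 0.423805, sign → tz>0 ⇒ λ=+0.423805
r₁ = λ·B[:,0] = (+0.77135,+0.61245,+0.17296); r₂ = λ·B[:,1] = (-0.56857,+0.78529,-0.24506)
r₃ = r₁×r₂ = (-0.28591,+0.09069,+0.95396); SVD([r₁ r₂ r₃]) → R = UVᵀ:
  R  [+0.77135 -0.56857 -0.28591]
  R  [+0.61245 +0.78529 +0.09069]
  R  [+0.17296 -0.24506 +0.95396]
t = (+0.10373, +0.05051, +0.42380) m
tr R = 2.510598; θ = arccos((tr R − 1)/2) = 0.714686 rad = 40.949°
axis k = ((R−Rᵀ)₃₂, (R−Rᵀ)₁₃, (R−Rᵀ)₂₁) / (2 sinθ) = (-0.256153, -0.350076, +0.901017)
rvec = θ·k = (-0.183069, -0.250195, +0.643945)

rvec=(-0.1831, -0.2502, 0.6439) tvec=(0.1037, 0.0505, 0.4238)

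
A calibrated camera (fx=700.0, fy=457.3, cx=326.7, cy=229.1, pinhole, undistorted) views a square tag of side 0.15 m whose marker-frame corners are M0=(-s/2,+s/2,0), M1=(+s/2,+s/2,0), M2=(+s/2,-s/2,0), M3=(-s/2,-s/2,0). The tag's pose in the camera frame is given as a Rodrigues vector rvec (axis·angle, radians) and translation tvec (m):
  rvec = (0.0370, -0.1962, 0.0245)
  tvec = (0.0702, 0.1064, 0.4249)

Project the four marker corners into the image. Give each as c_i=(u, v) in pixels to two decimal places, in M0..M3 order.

Intrinsics K: fx=700.0, fy=457.3, cx=326.7, cy=229.1
Marker side s = 0.15 m; corners in marker frame (Z=0):
  M0 = (-0.0750, +0.0750, 0)
  M1 = (+0.0750, +0.0750, 0)
  M2 = (+0.0750, -0.0750, 0)
  M3 = (-0.0750, -0.0750, 0)
rvec = (0.0370, -0.1962, 0.0245), |rvec| = θ = 0.20116 rad = 11.525°
Rodrigues: sinθ=0.19980, 1−cosθ=0.02016; R = I + sinθ·[k]× + (1−cosθ)·[k]×²:
    [+0.98052 -0.02795 -0.19443]
    [+0.02072 +0.99902 -0.03915]
    [+0.19533 +0.03436 +0.98014]
t = (0.0702, 0.1064, 0.4249) m
M0: Pc = R·M0+t = (-0.00544, +0.17977, +0.41283); u = 700.0·(-0.00544)/0.41283 + 326.7 = 317.4837, v = 457.3·(+0.17977)/0.41283 + 229.1 = 428.2392
M1: Pc = R·M1+t = (+0.14164, +0.18288, +0.44213); u = 700.0·(+0.14164)/0.44213 + 326.7 = 550.9564, v = 457.3·(+0.18288)/0.44213 + 229.1 = 418.2566
M2: Pc = R·M2+t = (+0.14584, +0.03303, +0.43697); u = 700.0·(+0.14584)/0.43697 + 326.7 = 560.3178, v = 457.3·(+0.03303)/0.43697 + 229.1 = 263.6638
M3: Pc = R·M3+t = (-0.00124, +0.02992, +0.40767); u = 700.0·(-0.00124)/0.40767 + 326.7 = 324.5667, v = 457.3·(+0.02992)/0.40767 + 229.1 = 262.6619

c0=(317.48, 428.24) c1=(550.96, 418.26) c2=(560.32, 263.66) c3=(324.57, 262.66)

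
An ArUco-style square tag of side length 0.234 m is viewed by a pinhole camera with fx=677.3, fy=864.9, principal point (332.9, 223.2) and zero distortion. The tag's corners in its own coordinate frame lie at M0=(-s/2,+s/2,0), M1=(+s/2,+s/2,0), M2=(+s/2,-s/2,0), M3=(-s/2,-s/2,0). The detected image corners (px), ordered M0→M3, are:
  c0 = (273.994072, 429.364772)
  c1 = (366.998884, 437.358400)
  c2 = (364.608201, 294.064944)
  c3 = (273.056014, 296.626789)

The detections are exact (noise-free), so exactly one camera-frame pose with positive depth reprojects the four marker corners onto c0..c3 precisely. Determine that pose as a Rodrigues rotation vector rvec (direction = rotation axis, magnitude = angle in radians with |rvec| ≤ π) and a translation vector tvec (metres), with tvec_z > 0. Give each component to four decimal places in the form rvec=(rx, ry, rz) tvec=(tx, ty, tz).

rvec=(-0.0849, 0.5071, -0.0399) tvec=(-0.0329, 0.2413, 1.4841)

Intrinsics K: fx=677.3, fy=864.9, cx=332.9, cy=223.2
Marker side s = 0.234 m; corners in marker frame (Z=0):
  M0 = (-0.1170, +0.1170, 0)
  M1 = (+0.1170, +0.1170, 0)
  M2 = (+0.1170, -0.1170, 0)
  M3 = (-0.1170, -0.1170, 0)
Detected image corners:
  c0 = (273.994072, 429.364772) px
  c1 = (366.998884, 437.358400) px
  c2 = (364.608201, 294.064944) px
  c3 = (273.056014, 296.626789) px
Planar DLT: solve 8×8 A·h = b for H (H[2,2]=1):
  H  [+290.23787 -12.63270 +317.90047]
  H  [-107.20028 +566.58043 +363.80626]
  H  [-0.32563 -0.06140 +1.00000]
B = K⁻¹H; ‖b₁‖=0.673829, ‖b₂‖=0.673829; λ = 2/(‖b₁‖+‖b₂‖) = 1.484056, sign → tz>0 ⇒ λ=+1.484056
r₁ = λ·B[:,0] = (+0.87347,-0.05923,-0.48325); r₂ = λ·B[:,1] = (+0.01711,+0.99569,-0.09112)
r₃ = r₁×r₂ = (+0.48657,+0.07132,+0.87073); SVD([r₁ r₂ r₃]) → R = UVᵀ:
  R  [+0.87347 +0.01711 +0.48657]
  R  [-0.05923 +0.99569 +0.07132]
  R  [-0.48325 -0.09112 +0.87073]
t = (-0.03287, +0.24126, +1.48406) m
tr R = 2.739893; θ = arccos((tr R − 1)/2) = 0.515702 rad = 29.548°
axis k = ((R−Rᵀ)₃₂, (R−Rᵀ)₁₃, (R−Rᵀ)₂₁) / (2 sinθ) = (-0.164702, +0.983302, -0.077399)
rvec = θ·k = (-0.084937, +0.507091, -0.039915)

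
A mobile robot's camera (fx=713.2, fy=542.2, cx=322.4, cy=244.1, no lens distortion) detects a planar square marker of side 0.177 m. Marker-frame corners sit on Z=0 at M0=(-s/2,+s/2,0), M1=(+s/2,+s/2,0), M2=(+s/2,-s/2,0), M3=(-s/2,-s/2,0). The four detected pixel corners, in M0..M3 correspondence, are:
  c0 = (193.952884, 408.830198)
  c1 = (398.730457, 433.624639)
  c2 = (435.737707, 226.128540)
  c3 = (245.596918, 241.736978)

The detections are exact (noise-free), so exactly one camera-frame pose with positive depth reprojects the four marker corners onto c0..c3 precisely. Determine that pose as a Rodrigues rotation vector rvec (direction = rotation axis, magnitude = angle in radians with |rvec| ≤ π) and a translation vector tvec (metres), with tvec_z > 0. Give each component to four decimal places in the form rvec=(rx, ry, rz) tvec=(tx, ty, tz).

Intrinsics K: fx=713.2, fy=542.2, cx=322.4, cy=244.1
Marker side s = 0.177 m; corners in marker frame (Z=0):
  M0 = (-0.0885, +0.0885, 0)
  M1 = (+0.0885, +0.0885, 0)
  M2 = (+0.0885, -0.0885, 0)
  M3 = (-0.0885, -0.0885, 0)
Detected image corners:
  c0 = (193.952884, 408.830198) px
  c1 = (398.730457, 433.624639) px
  c2 = (435.737707, 226.128540) px
  c3 = (245.596918, 241.736978) px
Planar DLT: solve 8×8 A·h = b for H (H[2,2]=1):
  H  [+730.27073 -474.14187 +309.35374]
  H  [-374.71183 +820.45629 +321.62899]
  H  [-1.20186 -0.68858 +1.00000]
B = K⁻¹H; ‖b₁‖=1.980706, ‖b₂‖=1.980706; λ = 2/(‖b₁‖+‖b₂‖) = 0.504871, sign → tz>0 ⇒ λ=+0.504871
r₁ = λ·B[:,0] = (+0.79125,-0.07574,-0.60678); r₂ = λ·B[:,1] = (-0.17849,+0.92048,-0.34765)
r₃ = r₁×r₂ = (+0.58486,+0.38338,+0.71481); SVD([r₁ r₂ r₃]) → R = UVᵀ:
  R  [+0.79125 -0.17849 +0.58486]
  R  [-0.07574 +0.92048 +0.38338]
  R  [-0.60678 -0.34765 +0.71481]
t = (-0.00924, +0.07219, +0.50487) m
tr R = 2.426542; θ = arccos((tr R − 1)/2) = 0.776642 rad = 44.498°
axis k = ((R−Rᵀ)₃₂, (R−Rᵀ)₁₃, (R−Rᵀ)₂₁) / (2 sinθ) = (-0.521499, +0.850098, +0.073302)
rvec = θ·k = (-0.405018, +0.660222, +0.056929)

rvec=(-0.4050, 0.6602, 0.0569) tvec=(-0.0092, 0.0722, 0.5049)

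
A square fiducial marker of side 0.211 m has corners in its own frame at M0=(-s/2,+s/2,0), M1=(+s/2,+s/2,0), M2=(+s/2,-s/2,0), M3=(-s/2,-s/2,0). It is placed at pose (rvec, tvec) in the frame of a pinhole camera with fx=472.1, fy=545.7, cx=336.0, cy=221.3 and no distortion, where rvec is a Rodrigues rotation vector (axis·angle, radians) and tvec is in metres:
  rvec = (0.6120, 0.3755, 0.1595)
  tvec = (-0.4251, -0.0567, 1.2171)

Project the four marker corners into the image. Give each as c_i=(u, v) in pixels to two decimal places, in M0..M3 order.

Intrinsics K: fx=472.1, fy=545.7, cx=336.0, cy=221.3
Marker side s = 0.211 m; corners in marker frame (Z=0):
  M0 = (-0.1055, +0.1055, 0)
  M1 = (+0.1055, +0.1055, 0)
  M2 = (+0.1055, -0.1055, 0)
  M3 = (-0.1055, -0.1055, 0)
rvec = (0.6120, 0.3755, 0.1595), |rvec| = θ = 0.73552 rad = 42.142°
Rodrigues: sinθ=0.67097, 1−cosθ=0.25852; R = I + sinθ·[k]× + (1−cosθ)·[k]×²:
    [+0.92046 -0.03569 +0.38919]
    [+0.25532 +0.80886 -0.52967]
    [-0.29590 +0.58691 +0.75364]
t = (-0.4251, -0.0567, 1.2171) m
M0: Pc = R·M0+t = (-0.52597, +0.00170, +1.31024); u = 472.1·(-0.52597)/1.31024 + 336.0 = 146.4829, v = 545.7·(+0.00170)/1.31024 + 221.3 = 222.0076
M1: Pc = R·M1+t = (-0.33176, +0.05557, +1.24780); u = 472.1·(-0.33176)/1.24780 + 336.0 = 210.4817, v = 545.7·(+0.05557)/1.24780 + 221.3 = 245.6029
M2: Pc = R·M2+t = (-0.32423, -0.11510, +1.12396); u = 472.1·(-0.32423)/1.12396 + 336.0 = 199.8148, v = 545.7·(-0.11510)/1.12396 + 221.3 = 165.4178
M3: Pc = R·M3+t = (-0.51844, -0.16897, +1.18640); u = 472.1·(-0.51844)/1.18640 + 336.0 = 129.6971, v = 545.7·(-0.16897)/1.18640 + 221.3 = 143.5794

c0=(146.48, 222.01) c1=(210.48, 245.60) c2=(199.81, 165.42) c3=(129.70, 143.58)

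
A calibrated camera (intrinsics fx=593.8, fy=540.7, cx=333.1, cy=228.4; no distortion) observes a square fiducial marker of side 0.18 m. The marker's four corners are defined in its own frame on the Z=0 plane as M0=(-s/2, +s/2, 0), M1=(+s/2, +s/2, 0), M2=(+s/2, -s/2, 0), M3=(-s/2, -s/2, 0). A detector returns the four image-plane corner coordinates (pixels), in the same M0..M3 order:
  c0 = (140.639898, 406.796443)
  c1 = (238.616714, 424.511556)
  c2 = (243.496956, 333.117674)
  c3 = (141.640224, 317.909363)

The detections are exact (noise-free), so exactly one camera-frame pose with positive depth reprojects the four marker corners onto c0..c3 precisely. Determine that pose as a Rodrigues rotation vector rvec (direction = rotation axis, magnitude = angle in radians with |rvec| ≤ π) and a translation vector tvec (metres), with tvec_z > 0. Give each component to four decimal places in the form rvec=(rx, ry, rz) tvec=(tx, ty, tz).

rvec=(0.2018, 0.2047, 0.0989) tvec=(-0.2391, 0.2626, 0.9936)

Intrinsics K: fx=593.8, fy=540.7, cx=333.1, cy=228.4
Marker side s = 0.18 m; corners in marker frame (Z=0):
  M0 = (-0.0900, +0.0900, 0)
  M1 = (+0.0900, +0.0900, 0)
  M2 = (+0.0900, -0.0900, 0)
  M3 = (-0.0900, -0.0900, 0)
Detected image corners:
  c0 = (140.639898, 406.796443) px
  c1 = (238.616714, 424.511556) px
  c2 = (243.496956, 333.117674) px
  c3 = (141.640224, 317.909363) px
Planar DLT: solve 8×8 A·h = b for H (H[2,2]=1):
  H  [+518.03409 +23.99336 +190.20350]
  H  [+20.11461 +578.50258 +371.29294]
  H  [-0.19286 +0.21006 +1.00000]
B = K⁻¹H; ‖b₁‖=1.006399, ‖b₂‖=1.006399; λ = 2/(‖b₁‖+‖b₂‖) = 0.993641, sign → tz>0 ⇒ λ=+0.993641
r₁ = λ·B[:,0] = (+0.97436,+0.11791,-0.19163); r₂ = λ·B[:,1] = (-0.07693,+0.97494,+0.20872)
r₃ = r₁×r₂ = (+0.21144,-0.18862,+0.95902); SVD([r₁ r₂ r₃]) → R = UVᵀ:
  R  [+0.97436 -0.07693 +0.21144]
  R  [+0.11791 +0.97494 -0.18862]
  R  [-0.19163 +0.20872 +0.95902]
t = (-0.23912, +0.26259, +0.99364) m
tr R = 2.908319; θ = arccos((tr R − 1)/2) = 0.303958 rad = 17.416°
axis k = ((R−Rᵀ)₃₂, (R−Rᵀ)₁₃, (R−Rᵀ)₂₁) / (2 sinθ) = (+0.663790, +0.673370, +0.325508)
rvec = θ·k = (+0.201764, +0.204676, +0.098941)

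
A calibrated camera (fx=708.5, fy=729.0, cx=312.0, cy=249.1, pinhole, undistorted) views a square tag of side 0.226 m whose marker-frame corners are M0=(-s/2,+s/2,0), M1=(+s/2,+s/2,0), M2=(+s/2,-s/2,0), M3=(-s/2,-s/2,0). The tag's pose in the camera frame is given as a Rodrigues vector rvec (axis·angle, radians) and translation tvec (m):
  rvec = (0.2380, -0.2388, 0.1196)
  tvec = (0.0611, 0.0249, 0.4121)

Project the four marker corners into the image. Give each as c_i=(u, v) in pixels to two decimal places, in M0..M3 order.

Intrinsics K: fx=708.5, fy=729.0, cx=312.0, cy=249.1
Marker side s = 0.226 m; corners in marker frame (Z=0):
  M0 = (-0.1130, +0.1130, 0)
  M1 = (+0.1130, +0.1130, 0)
  M2 = (+0.1130, -0.1130, 0)
  M3 = (-0.1130, -0.1130, 0)
rvec = (0.2380, -0.2388, 0.1196), |rvec| = θ = 0.35773 rad = 20.497°
Rodrigues: sinθ=0.35015, 1−cosθ=0.06331; R = I + sinθ·[k]× + (1−cosθ)·[k]×²:
    [+0.96471 -0.14518 -0.21966]
    [+0.08895 +0.96490 -0.24708]
    [+0.24782 +0.21883 +0.94377]
t = (0.0611, 0.0249, 0.4121) m
M0: Pc = R·M0+t = (-0.06432, +0.12388, +0.40882); u = 708.5·(-0.06432)/0.40882 + 312.0 = 200.5354, v = 729.0·(+0.12388)/0.40882 + 249.1 = 470.0031
M1: Pc = R·M1+t = (+0.15371, +0.14399, +0.46483); u = 708.5·(+0.15371)/0.46483 + 312.0 = 546.2820, v = 729.0·(+0.14399)/0.46483 + 249.1 = 474.9138
M2: Pc = R·M2+t = (+0.18652, -0.07408, +0.41538); u = 708.5·(+0.18652)/0.41538 + 312.0 = 630.1407, v = 729.0·(-0.07408)/0.41538 + 249.1 = 119.0823
M3: Pc = R·M3+t = (-0.03151, -0.09419, +0.35937); u = 708.5·(-0.03151)/0.35937 + 312.0 = 249.8831, v = 729.0·(-0.09419)/0.35937 + 249.1 = 58.0397

c0=(200.54, 470.00) c1=(546.28, 474.91) c2=(630.14, 119.08) c3=(249.88, 58.04)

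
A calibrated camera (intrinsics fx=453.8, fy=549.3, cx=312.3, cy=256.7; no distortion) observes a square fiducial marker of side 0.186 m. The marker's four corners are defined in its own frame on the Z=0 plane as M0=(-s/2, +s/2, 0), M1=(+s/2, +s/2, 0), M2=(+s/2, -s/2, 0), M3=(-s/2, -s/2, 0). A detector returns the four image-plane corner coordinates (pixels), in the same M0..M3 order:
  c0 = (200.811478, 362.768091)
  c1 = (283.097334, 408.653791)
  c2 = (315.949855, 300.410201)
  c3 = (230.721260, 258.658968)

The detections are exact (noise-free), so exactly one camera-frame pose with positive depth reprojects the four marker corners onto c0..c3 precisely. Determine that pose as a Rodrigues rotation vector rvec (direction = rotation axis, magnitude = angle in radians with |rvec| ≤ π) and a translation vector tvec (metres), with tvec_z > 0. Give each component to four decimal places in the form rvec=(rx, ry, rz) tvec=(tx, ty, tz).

Intrinsics K: fx=453.8, fy=549.3, cx=312.3, cy=256.7
Marker side s = 0.186 m; corners in marker frame (Z=0):
  M0 = (-0.0930, +0.0930, 0)
  M1 = (+0.0930, +0.0930, 0)
  M2 = (+0.0930, -0.0930, 0)
  M3 = (-0.0930, -0.0930, 0)
Detected image corners:
  c0 = (200.811478, 362.768091) px
  c1 = (283.097334, 408.653791) px
  c2 = (315.949855, 300.410201) px
  c3 = (230.721260, 258.658968) px
Planar DLT: solve 8×8 A·h = b for H (H[2,2]=1):
  H  [+386.12679 -143.88555 +256.53626]
  H  [+152.91461 +602.40333 +332.58806]
  H  [-0.24883 +0.09566 +1.00000]
B = K⁻¹H; ‖b₁‖=1.123568, ‖b₂‖=1.123568; λ = 2/(‖b₁‖+‖b₂‖) = 0.890022, sign → tz>0 ⇒ λ=+0.890022
r₁ = λ·B[:,0] = (+0.90971,+0.35126,-0.22147); r₂ = λ·B[:,1] = (-0.34079,+0.93628,+0.08514)
r₃ = r₁×r₂ = (+0.23726,-0.00198,+0.97144); SVD([r₁ r₂ r₃]) → R = UVᵀ:
  R  [+0.90971 -0.34079 +0.23726]
  R  [+0.35126 +0.93628 -0.00198]
  R  [-0.22147 +0.08514 +0.97144]
t = (-0.10937, +0.12296, +0.89002) m
tr R = 2.817427; θ = arccos((tr R − 1)/2) = 0.430605 rad = 24.672°
axis k = ((R−Rᵀ)₃₂, (R−Rᵀ)₁₃, (R−Rᵀ)₂₁) / (2 sinθ) = (+0.104360, +0.549479, +0.828964)
rvec = θ·k = (+0.044938, +0.236608, +0.356956)

rvec=(0.0449, 0.2366, 0.3570) tvec=(-0.1094, 0.1230, 0.8900)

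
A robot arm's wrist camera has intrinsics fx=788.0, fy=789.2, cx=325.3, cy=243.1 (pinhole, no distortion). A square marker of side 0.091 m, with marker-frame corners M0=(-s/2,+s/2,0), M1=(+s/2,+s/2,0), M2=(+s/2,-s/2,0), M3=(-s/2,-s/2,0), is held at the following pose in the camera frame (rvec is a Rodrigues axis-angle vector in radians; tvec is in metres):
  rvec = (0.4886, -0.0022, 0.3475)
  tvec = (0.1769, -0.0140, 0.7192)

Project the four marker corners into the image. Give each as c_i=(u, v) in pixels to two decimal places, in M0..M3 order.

c0=(452.83, 252.43) c1=(542.26, 283.86) c2=(588.63, 201.84) c3=(494.34, 167.62)

Intrinsics K: fx=788.0, fy=789.2, cx=325.3, cy=243.1
Marker side s = 0.091 m; corners in marker frame (Z=0):
  M0 = (-0.0455, +0.0455, 0)
  M1 = (+0.0455, +0.0455, 0)
  M2 = (+0.0455, -0.0455, 0)
  M3 = (-0.0455, -0.0455, 0)
rvec = (0.4886, -0.0022, 0.3475), |rvec| = θ = 0.59958 rad = 34.353°
Rodrigues: sinθ=0.56429, 1−cosθ=0.17442; R = I + sinθ·[k]× + (1−cosθ)·[k]×²:
    [+0.94141 -0.32757 +0.08031]
    [+0.32653 +0.82558 -0.46022]
    [+0.08445 +0.45948 +0.88417]
t = (0.1769, -0.0140, 0.7192) m
M0: Pc = R·M0+t = (+0.11916, +0.00871, +0.73626); u = 788.0·(+0.11916)/0.73626 + 325.3 = 452.8348, v = 789.2·(+0.00871)/0.73626 + 243.1 = 252.4327
M1: Pc = R·M1+t = (+0.20483, +0.03842, +0.74395); u = 788.0·(+0.20483)/0.74395 + 325.3 = 542.2580, v = 789.2·(+0.03842)/0.74395 + 243.1 = 283.8578
M2: Pc = R·M2+t = (+0.23464, -0.03671, +0.70214); u = 788.0·(+0.23464)/0.70214 + 325.3 = 588.6323, v = 789.2·(-0.03671)/0.70214 + 243.1 = 201.8417
M3: Pc = R·M3+t = (+0.14897, -0.06642, +0.69445); u = 788.0·(+0.14897)/0.69445 + 325.3 = 494.3382, v = 789.2·(-0.06642)/0.69445 + 243.1 = 167.6169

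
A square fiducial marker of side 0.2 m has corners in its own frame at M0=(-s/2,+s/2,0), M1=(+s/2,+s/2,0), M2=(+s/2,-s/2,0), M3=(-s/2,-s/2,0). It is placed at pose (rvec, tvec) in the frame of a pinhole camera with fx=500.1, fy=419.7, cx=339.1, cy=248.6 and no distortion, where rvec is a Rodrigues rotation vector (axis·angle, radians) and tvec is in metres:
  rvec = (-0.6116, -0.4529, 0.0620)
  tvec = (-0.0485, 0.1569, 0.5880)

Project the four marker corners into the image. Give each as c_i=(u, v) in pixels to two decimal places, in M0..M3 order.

c0=(205.99, 436.33) c1=(382.16, 438.19) c2=(363.94, 306.10) c3=(218.41, 287.48)

Intrinsics K: fx=500.1, fy=419.7, cx=339.1, cy=248.6
Marker side s = 0.2 m; corners in marker frame (Z=0):
  M0 = (-0.1000, +0.1000, 0)
  M1 = (+0.1000, +0.1000, 0)
  M2 = (+0.1000, -0.1000, 0)
  M3 = (-0.1000, -0.1000, 0)
rvec = (-0.6116, -0.4529, 0.0620), |rvec| = θ = 0.76356 rad = 43.749°
Rodrigues: sinθ=0.69149, 1−cosθ=0.27762; R = I + sinθ·[k]× + (1−cosθ)·[k]×²:
    [+0.90050 +0.07575 -0.42821]
    [+0.18805 +0.82005 +0.54051]
    [+0.39210 -0.56725 +0.72421]
t = (-0.0485, 0.1569, 0.5880) m
M0: Pc = R·M0+t = (-0.13097, +0.22010, +0.49206); u = 500.1·(-0.13097)/0.49206 + 339.1 = 205.9864, v = 419.7·(+0.22010)/0.49206 + 248.6 = 436.3320
M1: Pc = R·M1+t = (+0.04912, +0.25771, +0.57049); u = 500.1·(+0.04912)/0.57049 + 339.1 = 382.1637, v = 419.7·(+0.25771)/0.57049 + 248.6 = 438.1946
M2: Pc = R·M2+t = (+0.03397, +0.09370, +0.68394); u = 500.1·(+0.03397)/0.68394 + 339.1 = 363.9427, v = 419.7·(+0.09370)/0.68394 + 248.6 = 306.0989
M3: Pc = R·M3+t = (-0.14612, +0.05609, +0.60551); u = 500.1·(-0.14612)/0.60551 + 339.1 = 218.4144, v = 419.7·(+0.05609)/0.60551 + 248.6 = 287.4776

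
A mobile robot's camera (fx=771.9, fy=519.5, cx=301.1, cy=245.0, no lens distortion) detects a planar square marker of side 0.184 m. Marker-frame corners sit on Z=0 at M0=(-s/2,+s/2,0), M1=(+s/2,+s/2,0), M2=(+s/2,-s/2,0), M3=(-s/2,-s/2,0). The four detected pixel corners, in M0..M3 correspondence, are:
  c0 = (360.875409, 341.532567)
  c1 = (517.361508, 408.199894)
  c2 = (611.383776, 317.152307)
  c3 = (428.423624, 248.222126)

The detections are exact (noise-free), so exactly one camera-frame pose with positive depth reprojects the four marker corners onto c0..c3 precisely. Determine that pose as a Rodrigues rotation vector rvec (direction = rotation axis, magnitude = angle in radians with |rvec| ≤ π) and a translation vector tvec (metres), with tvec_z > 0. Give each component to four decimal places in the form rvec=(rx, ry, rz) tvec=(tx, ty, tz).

rvec=(0.4646, 0.4073, 0.4383) tvec=(0.1682, 0.1235, 0.7504)

Intrinsics K: fx=771.9, fy=519.5, cx=301.1, cy=245.0
Marker side s = 0.184 m; corners in marker frame (Z=0):
  M0 = (-0.0920, +0.0920, 0)
  M1 = (+0.0920, +0.0920, 0)
  M2 = (+0.0920, -0.0920, 0)
  M3 = (-0.0920, -0.0920, 0)
Detected image corners:
  c0 = (360.875409, 341.532567) px
  c1 = (517.361508, 408.199894) px
  c2 = (611.383776, 317.152307) px
  c3 = (428.423624, 248.222126) px
Planar DLT: solve 8×8 A·h = b for H (H[2,2]=1):
  H  [+743.87056 -113.00244 +474.16872]
  H  [+248.73819 +723.08553 +330.50651]
  H  [-0.36302 +0.67495 +1.00000]
B = K⁻¹H; ‖b₁‖=1.332651, ‖b₂‖=1.332651; λ = 2/(‖b₁‖+‖b₂‖) = 0.750384, sign → tz>0 ⇒ λ=+0.750384
r₁ = λ·B[:,0] = (+0.82939,+0.48775,-0.27240); r₂ = λ·B[:,1] = (-0.30741,+0.80560,+0.50647)
r₃ = r₁×r₂ = (+0.46648,-0.33632,+0.81810); SVD([r₁ r₂ r₃]) → R = UVᵀ:
  R  [+0.82939 -0.30741 +0.46648]
  R  [+0.48775 +0.80560 -0.33632]
  R  [-0.27240 +0.50647 +0.81810]
t = (+0.16824, +0.12351, +0.75038) m
tr R = 2.453087; θ = arccos((tr R − 1)/2) = 0.757518 rad = 43.403°
axis k = ((R−Rᵀ)₃₂, (R−Rᵀ)₁₃, (R−Rᵀ)₂₁) / (2 sinθ) = (+0.613279, +0.537665, +0.578624)
rvec = θ·k = (+0.464570, +0.407291, +0.438318)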